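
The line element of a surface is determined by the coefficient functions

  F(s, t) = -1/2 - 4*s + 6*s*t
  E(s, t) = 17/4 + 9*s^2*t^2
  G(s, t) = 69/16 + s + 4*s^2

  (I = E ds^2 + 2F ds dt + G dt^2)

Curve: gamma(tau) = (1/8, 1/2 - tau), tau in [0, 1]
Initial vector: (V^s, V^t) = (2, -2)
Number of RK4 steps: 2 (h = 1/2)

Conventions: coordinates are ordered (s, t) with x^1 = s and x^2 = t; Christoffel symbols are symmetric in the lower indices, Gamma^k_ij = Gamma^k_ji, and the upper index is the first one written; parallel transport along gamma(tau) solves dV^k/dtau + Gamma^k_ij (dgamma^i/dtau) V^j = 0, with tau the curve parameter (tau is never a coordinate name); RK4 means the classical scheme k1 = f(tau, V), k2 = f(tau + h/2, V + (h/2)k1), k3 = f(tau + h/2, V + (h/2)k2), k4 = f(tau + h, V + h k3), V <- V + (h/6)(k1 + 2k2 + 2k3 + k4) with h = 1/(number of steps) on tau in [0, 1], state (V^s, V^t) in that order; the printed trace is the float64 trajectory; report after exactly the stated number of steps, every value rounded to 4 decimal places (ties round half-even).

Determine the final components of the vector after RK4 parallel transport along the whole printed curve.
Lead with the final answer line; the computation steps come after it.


Answer: V^s = 2.2251, V^t = -1.4806

gamma'(tau) = (0, -1); f(tau, V)^k = -Gamma^k_ij(gamma(tau)) gamma'^i(tau) V^j; h = 1/2; intermediate values shown to 6 dp
curve data and Christoffel symbols at the stage parameters:
  tau = 0.000000: gamma = (0.125000, 0.500000), gamma' = (0.000000, -1.000000); Gamma_sss = 0.031583, Gamma_sst = 0.049829, Gamma_stt = -0.059547, Gamma_tss = -0.233461, Gamma_tst = 0.229143, Gamma_ttt = -0.008270
  tau = 0.250000: gamma = (0.125000, 0.250000), gamma' = (0.000000, -1.000000); Gamma_sss = -0.094216, Gamma_sst = 0.052458, Gamma_stt = -0.060796, Gamma_tss = -0.580379, Gamma_tst = 0.231694, Gamma_ttt = -0.010977
  tau = 0.500000: gamma = (0.125000, 0.000000), gamma' = (0.000000, -1.000000); Gamma_sss = -0.220690, Gamma_sst = 0.055172, Gamma_stt = -0.062069, Gamma_tss = -0.937931, Gamma_tst = 0.234483, Gamma_ttt = -0.013793
  tau = 0.750000: gamma = (0.125000, -0.250000), gamma' = (0.000000, -1.000000); Gamma_sss = -0.347694, Gamma_sst = 0.057974, Gamma_stt = -0.063365, Gamma_tss = -1.306162, Gamma_tst = 0.237521, Gamma_ttt = -0.016721
  tau = 1.000000: gamma = (0.125000, -0.500000), gamma' = (0.000000, -1.000000); Gamma_sss = -0.475070, Gamma_sst = 0.060865, Gamma_stt = -0.064683, Gamma_tss = -1.685091, Gamma_tst = 0.240820, Gamma_ttt = -0.019764
step 0: V^s = 2.0000, V^t = -2.0000
step 1: k1 = (0.218753, 0.474827), k2 = (0.222161, 0.496710), k3 = (0.221873, 0.496847), k4 = (0.225184, 0.519138); V <- V + (h/6)(k1 + 2k2 + 2k3 + k4): V^s = 2.1110, V^t = -1.7516
step 2: k1 = (0.225188, 0.519153), k2 = (0.228411, 0.541897), k3 = (0.228098, 0.541993), k4 = (0.231195, 0.565098); V <- V + (h/6)(k1 + 2k2 + 2k3 + k4): V^s = 2.2251, V^t = -1.4806


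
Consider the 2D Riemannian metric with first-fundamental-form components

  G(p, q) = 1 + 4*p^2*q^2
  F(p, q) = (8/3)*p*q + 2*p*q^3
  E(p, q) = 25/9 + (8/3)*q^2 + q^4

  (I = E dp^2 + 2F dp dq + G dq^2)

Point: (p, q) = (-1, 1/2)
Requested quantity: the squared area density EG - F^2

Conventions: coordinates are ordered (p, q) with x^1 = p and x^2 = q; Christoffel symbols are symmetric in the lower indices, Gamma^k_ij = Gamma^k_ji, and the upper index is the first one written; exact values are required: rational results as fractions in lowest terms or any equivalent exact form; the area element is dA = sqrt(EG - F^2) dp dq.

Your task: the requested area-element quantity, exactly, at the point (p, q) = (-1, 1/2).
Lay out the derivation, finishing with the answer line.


E = 505/144, F = -19/12, G = 2; EG - F^2 = 649/144

Answer: EG - F^2 = 649/144


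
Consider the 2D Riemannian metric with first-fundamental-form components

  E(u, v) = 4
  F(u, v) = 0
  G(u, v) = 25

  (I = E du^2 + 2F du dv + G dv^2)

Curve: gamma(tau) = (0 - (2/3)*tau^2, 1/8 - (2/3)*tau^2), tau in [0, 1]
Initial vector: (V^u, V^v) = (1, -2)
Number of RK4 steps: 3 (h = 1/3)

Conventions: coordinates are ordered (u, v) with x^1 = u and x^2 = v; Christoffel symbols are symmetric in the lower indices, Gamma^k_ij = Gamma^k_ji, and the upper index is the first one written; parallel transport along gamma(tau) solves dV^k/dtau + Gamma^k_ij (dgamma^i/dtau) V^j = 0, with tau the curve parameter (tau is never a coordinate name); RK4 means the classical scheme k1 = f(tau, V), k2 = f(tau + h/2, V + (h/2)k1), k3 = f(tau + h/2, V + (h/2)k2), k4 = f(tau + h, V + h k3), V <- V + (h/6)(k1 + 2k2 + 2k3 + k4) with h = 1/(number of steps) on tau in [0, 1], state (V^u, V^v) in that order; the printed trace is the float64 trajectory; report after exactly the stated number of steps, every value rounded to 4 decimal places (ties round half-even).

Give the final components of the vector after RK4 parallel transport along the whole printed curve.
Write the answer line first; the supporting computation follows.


Answer: V^u = 1.0000, V^v = -2.0000

gamma'(tau) = (-(4/3)*tau, -(4/3)*tau); f(tau, V)^k = -Gamma^k_ij(gamma(tau)) gamma'^i(tau) V^j; h = 1/3; intermediate values shown to 6 dp
curve data and Christoffel symbols at the stage parameters:
  tau = 0.000000: gamma = (0.000000, 0.125000), gamma' = (0.000000, 0.000000); Gamma_uuu = 0.000000, Gamma_uuv = 0.000000, Gamma_uvv = 0.000000, Gamma_vuu = 0.000000, Gamma_vuv = 0.000000, Gamma_vvv = 0.000000
  tau = 0.166667: gamma = (-0.018519, 0.106481), gamma' = (-0.222222, -0.222222); Gamma_uuu = 0.000000, Gamma_uuv = 0.000000, Gamma_uvv = 0.000000, Gamma_vuu = 0.000000, Gamma_vuv = 0.000000, Gamma_vvv = 0.000000
  tau = 0.333333: gamma = (-0.074074, 0.050926), gamma' = (-0.444444, -0.444444); Gamma_uuu = 0.000000, Gamma_uuv = 0.000000, Gamma_uvv = 0.000000, Gamma_vuu = 0.000000, Gamma_vuv = 0.000000, Gamma_vvv = 0.000000
  tau = 0.500000: gamma = (-0.166667, -0.041667), gamma' = (-0.666667, -0.666667); Gamma_uuu = 0.000000, Gamma_uuv = 0.000000, Gamma_uvv = 0.000000, Gamma_vuu = 0.000000, Gamma_vuv = 0.000000, Gamma_vvv = 0.000000
  tau = 0.666667: gamma = (-0.296296, -0.171296), gamma' = (-0.888889, -0.888889); Gamma_uuu = 0.000000, Gamma_uuv = 0.000000, Gamma_uvv = 0.000000, Gamma_vuu = 0.000000, Gamma_vuv = 0.000000, Gamma_vvv = 0.000000
  tau = 0.833333: gamma = (-0.462963, -0.337963), gamma' = (-1.111111, -1.111111); Gamma_uuu = 0.000000, Gamma_uuv = 0.000000, Gamma_uvv = 0.000000, Gamma_vuu = 0.000000, Gamma_vuv = 0.000000, Gamma_vvv = 0.000000
  tau = 1.000000: gamma = (-0.666667, -0.541667), gamma' = (-1.333333, -1.333333); Gamma_uuu = 0.000000, Gamma_uuv = 0.000000, Gamma_uvv = 0.000000, Gamma_vuu = 0.000000, Gamma_vuv = 0.000000, Gamma_vvv = 0.000000
step 0: V^u = 1.0000, V^v = -2.0000
step 1: k1 = (0.000000, 0.000000), k2 = (0.000000, 0.000000), k3 = (0.000000, 0.000000), k4 = (0.000000, 0.000000); V <- V + (h/6)(k1 + 2k2 + 2k3 + k4): V^u = 1.0000, V^v = -2.0000
step 2: k1 = (0.000000, 0.000000), k2 = (0.000000, 0.000000), k3 = (0.000000, 0.000000), k4 = (0.000000, 0.000000); V <- V + (h/6)(k1 + 2k2 + 2k3 + k4): V^u = 1.0000, V^v = -2.0000
step 3: k1 = (0.000000, 0.000000), k2 = (0.000000, 0.000000), k3 = (0.000000, 0.000000), k4 = (0.000000, 0.000000); V <- V + (h/6)(k1 + 2k2 + 2k3 + k4): V^u = 1.0000, V^v = -2.0000


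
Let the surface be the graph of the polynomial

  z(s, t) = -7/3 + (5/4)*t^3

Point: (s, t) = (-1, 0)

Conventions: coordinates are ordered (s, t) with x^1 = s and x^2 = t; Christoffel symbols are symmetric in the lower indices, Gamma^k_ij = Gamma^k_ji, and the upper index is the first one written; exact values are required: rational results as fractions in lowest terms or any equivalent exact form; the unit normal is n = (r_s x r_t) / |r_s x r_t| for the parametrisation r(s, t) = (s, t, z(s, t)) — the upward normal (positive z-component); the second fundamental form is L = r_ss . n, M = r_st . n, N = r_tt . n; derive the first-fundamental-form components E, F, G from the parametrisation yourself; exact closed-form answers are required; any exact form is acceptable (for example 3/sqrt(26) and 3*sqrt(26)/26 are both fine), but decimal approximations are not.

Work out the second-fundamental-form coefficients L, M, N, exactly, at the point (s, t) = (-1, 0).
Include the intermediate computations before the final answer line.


z_s = 0, z_t = 0, z_ss = 0, z_st = 0, z_tt = 0
E = 1, F = 0, G = 1; answer radicand W^2 = 1
unnormalised second-form numerators: l = 0, m = 0, n = 0; L = l/sqrt(1), and similarly M = m/sqrt(W^2), N = n/sqrt(W^2)

Answer: L = 0, M = 0, N = 0


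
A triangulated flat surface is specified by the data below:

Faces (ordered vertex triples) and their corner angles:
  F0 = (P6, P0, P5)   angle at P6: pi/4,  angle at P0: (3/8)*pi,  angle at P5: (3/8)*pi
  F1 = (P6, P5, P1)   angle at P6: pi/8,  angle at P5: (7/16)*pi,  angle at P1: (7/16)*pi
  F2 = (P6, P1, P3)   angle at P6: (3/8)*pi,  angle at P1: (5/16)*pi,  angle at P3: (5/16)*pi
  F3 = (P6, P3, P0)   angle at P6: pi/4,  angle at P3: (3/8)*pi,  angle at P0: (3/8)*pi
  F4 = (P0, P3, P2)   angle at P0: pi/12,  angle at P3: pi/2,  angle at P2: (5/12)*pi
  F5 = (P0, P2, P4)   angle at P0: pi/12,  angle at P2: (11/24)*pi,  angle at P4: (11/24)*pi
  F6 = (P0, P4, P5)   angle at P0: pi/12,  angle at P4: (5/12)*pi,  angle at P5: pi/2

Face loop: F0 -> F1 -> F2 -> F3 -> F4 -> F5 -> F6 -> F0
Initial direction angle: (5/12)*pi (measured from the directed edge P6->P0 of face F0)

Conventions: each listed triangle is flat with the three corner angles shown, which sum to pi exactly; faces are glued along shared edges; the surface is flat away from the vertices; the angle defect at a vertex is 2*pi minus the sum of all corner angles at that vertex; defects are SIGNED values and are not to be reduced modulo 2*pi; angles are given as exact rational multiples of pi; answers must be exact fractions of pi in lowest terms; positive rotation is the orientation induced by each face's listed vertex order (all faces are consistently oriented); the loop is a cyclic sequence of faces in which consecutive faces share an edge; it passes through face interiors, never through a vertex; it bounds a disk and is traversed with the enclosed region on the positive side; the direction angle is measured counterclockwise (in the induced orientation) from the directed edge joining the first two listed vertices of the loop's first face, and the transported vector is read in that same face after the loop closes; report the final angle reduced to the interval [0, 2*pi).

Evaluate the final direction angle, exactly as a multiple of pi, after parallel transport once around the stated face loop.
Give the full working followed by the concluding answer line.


enclosed vertex P0: corner angles sum to pi, defect = 2*pi - pi = pi
enclosed vertex P6: corner angles sum to pi, defect = 2*pi - pi = pi
the final direction is the initial angle plus the enclosed defects, taken mod 2*pi in the induced orientation
final angle = (5/12)*pi + 2*pi = (5/12)*pi (mod 2*pi)

Answer: final direction angle = (5/12)*pi


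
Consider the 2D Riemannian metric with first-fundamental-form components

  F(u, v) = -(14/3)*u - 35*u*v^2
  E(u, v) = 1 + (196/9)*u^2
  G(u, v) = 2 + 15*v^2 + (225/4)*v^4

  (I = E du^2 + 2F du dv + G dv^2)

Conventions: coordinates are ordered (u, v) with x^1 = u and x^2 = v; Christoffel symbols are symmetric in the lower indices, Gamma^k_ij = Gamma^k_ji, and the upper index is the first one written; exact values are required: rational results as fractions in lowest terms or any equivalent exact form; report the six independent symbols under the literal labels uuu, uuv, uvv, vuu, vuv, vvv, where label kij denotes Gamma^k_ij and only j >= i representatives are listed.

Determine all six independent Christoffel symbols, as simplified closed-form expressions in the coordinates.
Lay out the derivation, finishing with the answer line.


E = 1 + (196/9)*u^2; F = -(14/3)*u - 35*u*v^2; G = 2 + 15*v^2 + (225/4)*v^4
Gamma^k_ij = (1/2) g^{kl} (d_i g_jl + d_j g_il - d_l g_ij), with g^inv = (1/(EG-F^2)) [[G, -F], [-F, E]]
first partials: E_u = (392/9)*u, E_v = 0, F_u = -14/3 - 35*v^2, F_v = -70*u*v, G_u = 0, G_v = 30*v + 225*v^3
D = EG - F^2 = 2 + 15*v^2 + (196/9)*u^2 + (225/4)*v^4
expanded: Gamma^u_uu = (G E_u - 2F F_u + F E_v)/(2D), Gamma^u_uv = (G E_v - F G_u)/(2D), Gamma^u_vv = (2G F_v - G G_u - F G_v)/(2D), Gamma^v_uu = (2E F_u - E E_v - F E_u)/(2D), Gamma^v_uv = (E G_u - F E_v)/(2D), Gamma^v_vv = (E G_v - 2F F_v + F G_u)/(2D); substitute and cancel common factors

Answer: Gamma_uuu = 784*u/(784*u^2 + 2025*v^4 + 540*v^2 + 72), Gamma_uuv = 0, Gamma_uvv = -2520*u*v/(784*u^2 + 2025*v^4 + 540*v^2 + 72), Gamma_vuu = (-1260*v^2 - 168)/(784*u^2 + 2025*v^4 + 540*v^2 + 72), Gamma_vuv = 0, Gamma_vvv = (4050*v^3 + 540*v)/(784*u^2 + 2025*v^4 + 540*v^2 + 72)


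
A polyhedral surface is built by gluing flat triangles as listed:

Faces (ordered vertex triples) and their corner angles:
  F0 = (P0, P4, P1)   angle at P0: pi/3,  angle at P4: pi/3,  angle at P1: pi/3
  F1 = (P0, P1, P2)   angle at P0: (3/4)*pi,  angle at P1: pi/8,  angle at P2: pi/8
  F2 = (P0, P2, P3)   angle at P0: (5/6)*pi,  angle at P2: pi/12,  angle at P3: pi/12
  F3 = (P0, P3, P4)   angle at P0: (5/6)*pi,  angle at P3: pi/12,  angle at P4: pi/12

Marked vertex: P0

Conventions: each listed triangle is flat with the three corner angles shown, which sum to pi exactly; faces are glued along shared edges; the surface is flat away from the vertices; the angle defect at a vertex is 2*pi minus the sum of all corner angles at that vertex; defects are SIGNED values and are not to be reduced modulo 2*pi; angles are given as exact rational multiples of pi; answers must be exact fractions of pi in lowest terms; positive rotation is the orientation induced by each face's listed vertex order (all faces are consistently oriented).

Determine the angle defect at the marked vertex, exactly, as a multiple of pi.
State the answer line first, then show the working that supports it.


Answer: defect(P0) = (-3/4)*pi

Sum of corner angles at P0: (11/4)*pi
defect = 2*pi - (11/4)*pi


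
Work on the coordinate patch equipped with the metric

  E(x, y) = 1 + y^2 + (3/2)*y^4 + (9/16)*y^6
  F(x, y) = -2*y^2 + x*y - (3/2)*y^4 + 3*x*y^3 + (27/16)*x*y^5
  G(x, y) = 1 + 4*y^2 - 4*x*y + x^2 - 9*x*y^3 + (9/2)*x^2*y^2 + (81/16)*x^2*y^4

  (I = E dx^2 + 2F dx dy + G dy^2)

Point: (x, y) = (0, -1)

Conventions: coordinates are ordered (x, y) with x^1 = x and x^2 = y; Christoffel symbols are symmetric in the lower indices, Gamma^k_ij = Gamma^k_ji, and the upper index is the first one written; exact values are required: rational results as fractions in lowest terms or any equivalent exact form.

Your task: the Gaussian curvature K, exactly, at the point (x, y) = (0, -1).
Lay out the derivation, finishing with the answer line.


E = 65/16, F = -7/2, G = 5, EG - F^2 = 129/16 at the point
E_x = 0, E_y = -91/8, F_x = -91/16, F_y = 10, G_x = 13, G_y = -8
E_yy = 295/8, F_xy = 295/16, G_xx = 169/8
By Brioschi, K is (det M1 - det M2) divided by (EG - F^2) squared.
M1 = [[-E_yy/2 + F_xy - G_xx/2, E_x/2, F_x - E_y/2], [F_y - G_x/2, E, F], [G_y/2, F, G]] = [[-169/16, 0, 0], [7/2, 65/16, -7/2], [-4, -7/2, 5]]; det M1 = -21801/256
M2 = [[0, E_y/2, G_x/2], [E_y/2, E, F], [G_x/2, F, G]] = [[0, -91/16, 13/2], [-91/16, 65/16, -7/2], [13/2, -7/2, 5]]; det M2 = -19097/256
det M1 - det M2 = -169/16; K = -169/16 / (129/16)^2 = -2704/16641

Answer: K = -2704/16641


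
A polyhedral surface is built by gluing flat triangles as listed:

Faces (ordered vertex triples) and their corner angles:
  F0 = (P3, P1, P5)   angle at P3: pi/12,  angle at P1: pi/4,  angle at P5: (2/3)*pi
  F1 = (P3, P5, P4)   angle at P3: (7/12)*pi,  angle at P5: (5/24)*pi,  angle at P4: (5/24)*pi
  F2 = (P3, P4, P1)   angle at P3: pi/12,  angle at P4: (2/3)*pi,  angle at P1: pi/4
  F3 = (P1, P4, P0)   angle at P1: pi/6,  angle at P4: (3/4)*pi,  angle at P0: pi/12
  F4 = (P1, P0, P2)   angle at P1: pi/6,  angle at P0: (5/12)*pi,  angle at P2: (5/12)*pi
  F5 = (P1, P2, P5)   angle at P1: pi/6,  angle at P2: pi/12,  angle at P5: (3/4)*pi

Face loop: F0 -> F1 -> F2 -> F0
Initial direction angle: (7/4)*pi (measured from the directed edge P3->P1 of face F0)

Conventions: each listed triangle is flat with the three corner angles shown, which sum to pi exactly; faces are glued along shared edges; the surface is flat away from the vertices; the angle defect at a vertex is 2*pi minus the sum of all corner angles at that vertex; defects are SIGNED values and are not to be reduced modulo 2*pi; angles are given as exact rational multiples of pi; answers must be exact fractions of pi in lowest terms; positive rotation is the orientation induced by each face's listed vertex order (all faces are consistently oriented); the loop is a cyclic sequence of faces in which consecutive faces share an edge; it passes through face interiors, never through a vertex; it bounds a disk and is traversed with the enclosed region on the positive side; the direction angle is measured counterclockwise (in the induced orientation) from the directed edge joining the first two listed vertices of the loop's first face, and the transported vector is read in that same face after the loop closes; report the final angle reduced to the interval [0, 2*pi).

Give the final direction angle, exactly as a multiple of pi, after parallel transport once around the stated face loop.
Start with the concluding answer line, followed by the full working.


Answer: final direction angle = pi

enclosed vertex P3: corner angles sum to (3/4)*pi, defect = 2*pi - (3/4)*pi = (5/4)*pi
transport around the loop rotates by the sum of enclosed defects; add to the initial angle mod 2*pi
final angle = (7/4)*pi + (5/4)*pi = pi (mod 2*pi)


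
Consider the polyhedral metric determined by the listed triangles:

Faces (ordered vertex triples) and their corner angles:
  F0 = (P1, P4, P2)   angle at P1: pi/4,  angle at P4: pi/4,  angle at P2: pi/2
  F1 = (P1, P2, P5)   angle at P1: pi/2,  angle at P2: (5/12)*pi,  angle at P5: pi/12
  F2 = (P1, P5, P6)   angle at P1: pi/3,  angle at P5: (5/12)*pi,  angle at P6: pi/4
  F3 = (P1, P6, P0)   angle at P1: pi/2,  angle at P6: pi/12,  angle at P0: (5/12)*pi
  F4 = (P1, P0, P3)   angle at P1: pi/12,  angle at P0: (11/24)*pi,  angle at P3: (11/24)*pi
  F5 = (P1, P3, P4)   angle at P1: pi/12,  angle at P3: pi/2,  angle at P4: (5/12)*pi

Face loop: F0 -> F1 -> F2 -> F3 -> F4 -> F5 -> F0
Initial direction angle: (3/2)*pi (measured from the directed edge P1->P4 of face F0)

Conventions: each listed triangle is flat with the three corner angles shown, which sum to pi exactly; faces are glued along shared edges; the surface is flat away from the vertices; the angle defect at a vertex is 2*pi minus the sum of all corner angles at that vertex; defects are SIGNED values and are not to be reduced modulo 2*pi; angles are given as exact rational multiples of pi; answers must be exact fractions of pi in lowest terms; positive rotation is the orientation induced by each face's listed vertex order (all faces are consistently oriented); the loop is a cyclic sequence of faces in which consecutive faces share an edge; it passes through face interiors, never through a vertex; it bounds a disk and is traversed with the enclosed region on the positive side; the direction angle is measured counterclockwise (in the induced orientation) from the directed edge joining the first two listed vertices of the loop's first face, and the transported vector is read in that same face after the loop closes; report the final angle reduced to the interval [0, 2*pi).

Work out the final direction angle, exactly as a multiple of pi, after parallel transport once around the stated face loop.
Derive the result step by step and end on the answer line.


enclosed vertex P1: corner angles sum to (7/4)*pi, defect = 2*pi - (7/4)*pi = pi/4
the rotation equals the total enclosed defect, so the final angle is initial + defects (mod 2*pi)
final angle = (3/2)*pi + pi/4 = (7/4)*pi (mod 2*pi)

Answer: final direction angle = (7/4)*pi


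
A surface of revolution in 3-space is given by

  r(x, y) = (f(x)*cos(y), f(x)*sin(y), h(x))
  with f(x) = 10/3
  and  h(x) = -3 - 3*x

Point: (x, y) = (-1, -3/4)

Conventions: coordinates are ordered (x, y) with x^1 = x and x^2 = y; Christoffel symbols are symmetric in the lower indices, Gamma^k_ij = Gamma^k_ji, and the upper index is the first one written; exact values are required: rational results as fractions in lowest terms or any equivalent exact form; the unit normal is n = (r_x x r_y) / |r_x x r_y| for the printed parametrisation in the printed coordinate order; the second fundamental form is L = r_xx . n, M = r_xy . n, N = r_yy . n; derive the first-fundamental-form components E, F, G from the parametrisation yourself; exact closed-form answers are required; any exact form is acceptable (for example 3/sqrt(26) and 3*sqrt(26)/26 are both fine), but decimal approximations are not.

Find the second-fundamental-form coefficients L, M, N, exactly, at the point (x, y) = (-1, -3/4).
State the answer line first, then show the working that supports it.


Answer: L = 0, M = 0, N = -10/3

f = 10/3, f' = 0, f'' = 0, h' = -3, h'' = 0
E = 9, F = 0, G = 100/9; answer radicand W^2 = 9
unnormalised second-form numerators: l = 0, m = 0, n = -10; L = l/sqrt(9), and similarly M = m/sqrt(W^2), N = n/sqrt(W^2)


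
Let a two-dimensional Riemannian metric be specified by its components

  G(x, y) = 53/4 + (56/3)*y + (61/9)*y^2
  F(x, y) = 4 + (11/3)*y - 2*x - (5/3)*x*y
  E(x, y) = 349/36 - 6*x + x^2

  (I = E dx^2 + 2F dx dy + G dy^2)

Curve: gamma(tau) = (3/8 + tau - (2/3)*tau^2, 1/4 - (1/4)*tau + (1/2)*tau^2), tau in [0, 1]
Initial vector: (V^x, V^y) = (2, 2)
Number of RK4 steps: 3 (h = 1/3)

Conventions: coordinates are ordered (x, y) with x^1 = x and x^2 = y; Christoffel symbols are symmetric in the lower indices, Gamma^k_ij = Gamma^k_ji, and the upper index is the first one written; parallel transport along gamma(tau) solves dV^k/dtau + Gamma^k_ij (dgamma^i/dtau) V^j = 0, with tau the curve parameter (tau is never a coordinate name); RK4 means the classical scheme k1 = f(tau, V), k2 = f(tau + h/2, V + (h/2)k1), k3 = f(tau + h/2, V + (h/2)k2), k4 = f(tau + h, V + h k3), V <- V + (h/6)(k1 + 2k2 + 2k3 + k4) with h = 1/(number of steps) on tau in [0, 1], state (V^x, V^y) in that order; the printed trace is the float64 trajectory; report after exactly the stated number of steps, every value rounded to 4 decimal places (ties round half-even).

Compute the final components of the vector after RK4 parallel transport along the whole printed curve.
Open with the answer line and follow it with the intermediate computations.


Answer: V^x = 2.1859, V^y = 1.7865

gamma'(tau) = (1 - (4/3)*tau, -1/4 + tau); f(tau, V)^k = -Gamma^k_ij(gamma(tau)) gamma'^i(tau) V^j; h = 1/3; intermediate values shown to 6 dp
curve data and Christoffel symbols at the stage parameters:
  tau = 0.000000: gamma = (0.375000, 0.250000), gamma' = (1.000000, -0.250000); Gamma_xxx = -0.312540, Gamma_xxy = 0.000000, Gamma_xyy = 0.093954, Gamma_yxx = -0.063426, Gamma_yxy = 0.000000, Gamma_yyy = 0.580743
  tau = 0.166667: gamma = (0.523148, 0.222222), gamma' = (0.777778, -0.083333); Gamma_xxx = -0.327245, Gamma_xxy = 0.000000, Gamma_xyy = 0.099797, Gamma_yxx = -0.067702, Gamma_yxy = 0.000000, Gamma_yyy = 0.591149
  tau = 0.333333: gamma = (0.634259, 0.222222), gamma' = (0.555556, 0.083333); Gamma_xxx = -0.339004, Gamma_xxy = 0.000000, Gamma_xyy = 0.103199, Gamma_yxx = -0.070367, Gamma_yxy = 0.000000, Gamma_yyy = 0.591996
  tau = 0.500000: gamma = (0.708333, 0.250000), gamma' = (0.333333, 0.250000); Gamma_xxx = -0.347069, Gamma_xxy = 0.000000, Gamma_xyy = 0.103797, Gamma_yxx = -0.071120, Gamma_yxy = 0.000000, Gamma_yyy = 0.583149
  tau = 0.666667: gamma = (0.745370, 0.305556), gamma' = (0.111111, 0.416667); Gamma_xxx = -0.350913, Gamma_xxy = 0.000000, Gamma_xyy = 0.101562, Gamma_yxx = -0.069884, Gamma_yxy = 0.000000, Gamma_yyy = 0.565402
  tau = 0.833333: gamma = (0.745370, 0.388889), gamma' = (-0.111111, 0.583333); Gamma_xxx = -0.350301, Gamma_xxy = 0.000000, Gamma_xyy = 0.096788, Gamma_yxx = -0.066818, Gamma_yxy = 0.000000, Gamma_yyy = 0.540302
  tau = 1.000000: gamma = (0.708333, 0.500000), gamma' = (-0.333333, 0.750000); Gamma_xxx = -0.345325, Gamma_xxy = 0.000000, Gamma_xyy = 0.090018, Gamma_yxx = -0.062279, Gamma_yxy = 0.000000, Gamma_yyy = 0.509840
step 0: V^x = 2.0000, V^y = 2.0000
step 1: k1 = (0.672056, 0.417224), k2 = (0.554768, 0.213163), k3 = (0.549509, 0.210458), k4 = (0.393365, -0.016781); V <- V + (h/6)(k1 + 2k2 + 2k3 + k4): V^x = 2.1819, V^y = 2.0693
step 2: k1 = (0.393131, -0.016790), k2 = (0.206378, -0.247994), k3 = (0.203777, -0.243114), k4 = (0.003582, -0.450937); V <- V + (h/6)(k1 + 2k2 + 2k3 + k4): V^x = 2.2495, V^y = 1.9888
step 3: k1 = (0.003549, -0.451054), k2 = (-0.195619, -0.619822), k3 = (-0.192739, -0.610711), k4 = (-0.372066, -0.727987); V <- V + (h/6)(k1 + 2k2 + 2k3 + k4): V^x = 2.1859, V^y = 1.7865


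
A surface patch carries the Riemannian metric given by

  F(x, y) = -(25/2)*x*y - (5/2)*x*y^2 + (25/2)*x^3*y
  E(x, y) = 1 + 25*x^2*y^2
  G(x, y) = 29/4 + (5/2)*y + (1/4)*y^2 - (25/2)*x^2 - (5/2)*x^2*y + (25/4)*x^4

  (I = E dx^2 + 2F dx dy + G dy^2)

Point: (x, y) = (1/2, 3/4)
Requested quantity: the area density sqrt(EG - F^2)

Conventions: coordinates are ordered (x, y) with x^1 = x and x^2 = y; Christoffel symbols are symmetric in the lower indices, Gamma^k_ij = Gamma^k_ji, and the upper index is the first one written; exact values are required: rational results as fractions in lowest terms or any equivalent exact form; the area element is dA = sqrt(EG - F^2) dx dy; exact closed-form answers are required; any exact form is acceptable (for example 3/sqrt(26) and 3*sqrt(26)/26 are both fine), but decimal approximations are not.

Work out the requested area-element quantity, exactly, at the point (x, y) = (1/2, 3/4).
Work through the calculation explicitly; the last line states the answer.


E = 289/64, F = -135/32, G = 97/16; EG - F^2 = 613/64

Answer: sqrt(EG - F^2) = sqrt(613)/8


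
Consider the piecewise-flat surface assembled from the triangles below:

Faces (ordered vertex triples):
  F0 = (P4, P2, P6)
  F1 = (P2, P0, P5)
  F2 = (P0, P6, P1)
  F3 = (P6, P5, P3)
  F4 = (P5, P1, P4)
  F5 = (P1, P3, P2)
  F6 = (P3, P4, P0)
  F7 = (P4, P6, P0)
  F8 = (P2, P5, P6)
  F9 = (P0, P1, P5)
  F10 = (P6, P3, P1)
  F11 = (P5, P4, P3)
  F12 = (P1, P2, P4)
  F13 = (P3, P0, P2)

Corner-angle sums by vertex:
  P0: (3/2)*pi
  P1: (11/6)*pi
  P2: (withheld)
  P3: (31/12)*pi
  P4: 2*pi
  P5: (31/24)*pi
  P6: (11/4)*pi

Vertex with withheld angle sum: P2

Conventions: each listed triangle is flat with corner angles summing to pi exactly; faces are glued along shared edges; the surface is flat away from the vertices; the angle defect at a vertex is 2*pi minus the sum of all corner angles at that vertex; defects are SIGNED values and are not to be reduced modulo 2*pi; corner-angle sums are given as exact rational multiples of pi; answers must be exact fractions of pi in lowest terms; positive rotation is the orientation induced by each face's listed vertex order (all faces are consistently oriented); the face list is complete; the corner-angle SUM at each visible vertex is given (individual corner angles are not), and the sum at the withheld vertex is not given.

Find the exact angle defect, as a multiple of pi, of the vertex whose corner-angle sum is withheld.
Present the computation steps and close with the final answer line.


V = 7, E = 21, F = 14; chi = V - E + F = 0
Gauss-Bonnet: total defect = 2*pi*chi = 0; visible defects sum to pi/24

Answer: defect(P2) = -pi/24


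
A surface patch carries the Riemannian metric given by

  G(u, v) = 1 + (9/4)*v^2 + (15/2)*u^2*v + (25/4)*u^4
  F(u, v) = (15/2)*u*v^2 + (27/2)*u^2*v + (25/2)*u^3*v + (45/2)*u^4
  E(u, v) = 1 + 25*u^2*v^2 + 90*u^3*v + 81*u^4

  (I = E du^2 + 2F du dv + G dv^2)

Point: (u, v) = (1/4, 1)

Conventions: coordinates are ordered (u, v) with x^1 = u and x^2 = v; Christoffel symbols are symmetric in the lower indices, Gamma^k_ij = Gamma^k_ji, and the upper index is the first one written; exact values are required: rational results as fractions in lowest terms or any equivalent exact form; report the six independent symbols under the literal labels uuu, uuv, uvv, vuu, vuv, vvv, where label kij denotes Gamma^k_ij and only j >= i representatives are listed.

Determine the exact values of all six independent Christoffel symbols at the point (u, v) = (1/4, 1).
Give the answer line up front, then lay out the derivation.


Answer: Gamma_uuu = 17632/7197, Gamma_uuv = 2320/7197, Gamma_uvv = 928/2399, Gamma_vuu = 16112/7197, Gamma_vuv = 2120/7197, Gamma_vvv = 848/2399

E = 1097/256, F = 1537/512, G = 3833/1024 at the point
E_u = 551/16, E_v = 145/32, F_u = 18, F_v = 613/128, G_u = 265/64, G_v = 159/32
EG - F^2 = 7197/1024;  g^inv = (1024/7197) * [[3833/1024, -1537/512], [-1537/512, 1097/256]]
first-kind symbols [ij,l] = (1/2)(d_i g_jl + d_j g_il - d_l g_ij): [uu,u] = E_u/2 = 551/32, [uu,v] = F_u - E_v/2 = 1007/64, [uv,u] = E_v/2 = 145/64, [uv,v] = G_u/2 = 265/128, [vv,u] = F_v - G_u/2 = 87/32, [vv,v] = G_v/2 = 159/64
Gamma^u_ij = (G*[ij,u] - F*[ij,v])/(EG - F^2), Gamma^v_ij = (E*[ij,v] - F*[ij,u])/(EG - F^2)


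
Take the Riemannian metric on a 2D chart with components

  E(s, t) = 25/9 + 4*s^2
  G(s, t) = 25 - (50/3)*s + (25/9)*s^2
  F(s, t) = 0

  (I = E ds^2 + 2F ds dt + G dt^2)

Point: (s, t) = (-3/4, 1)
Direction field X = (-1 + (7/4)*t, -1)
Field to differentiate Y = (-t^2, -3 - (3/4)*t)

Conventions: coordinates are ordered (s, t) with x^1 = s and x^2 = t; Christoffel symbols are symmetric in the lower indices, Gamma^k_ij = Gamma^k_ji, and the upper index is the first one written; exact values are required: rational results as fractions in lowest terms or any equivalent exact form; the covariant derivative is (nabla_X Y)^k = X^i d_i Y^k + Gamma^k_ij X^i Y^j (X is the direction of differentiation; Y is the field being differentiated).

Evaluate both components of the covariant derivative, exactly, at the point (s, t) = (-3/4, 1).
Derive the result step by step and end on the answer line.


E = 181/36, F = 0, G = 625/16 at the point
E_s = -6, E_t = 0, F_s = 0, F_t = 0, G_s = -125/6, G_t = 0
EG - F^2 = 113125/576;  g^inv = (576/113125) * [[625/16, 0], [0, 181/36]]
first-kind symbols [ij,l] = (1/2)(d_i g_jl + d_j g_il - d_l g_ij): [ss,s] = E_s/2 = -3, [ss,t] = F_s - E_t/2 = 0, [st,s] = E_t/2 = 0, [st,t] = G_s/2 = -125/12, [tt,s] = F_t - G_s/2 = 125/12, [tt,t] = G_t/2 = 0
Gamma^s_ij = (G*[ij,s] - F*[ij,t])/(EG - F^2), Gamma^t_ij = (E*[ij,t] - F*[ij,s])/(EG - F^2)
Gamma_sss = -108/181, Gamma_sst = 0, Gamma_stt = 375/181, Gamma_tss = 0, Gamma_tst = -4/15, Gamma_ttt = 0
X = (3/4, -1), Y = (-1, -15/4) at the point

Answer: (nabla_X Y)^s = 7397/724, (nabla_X Y)^t = 37/30


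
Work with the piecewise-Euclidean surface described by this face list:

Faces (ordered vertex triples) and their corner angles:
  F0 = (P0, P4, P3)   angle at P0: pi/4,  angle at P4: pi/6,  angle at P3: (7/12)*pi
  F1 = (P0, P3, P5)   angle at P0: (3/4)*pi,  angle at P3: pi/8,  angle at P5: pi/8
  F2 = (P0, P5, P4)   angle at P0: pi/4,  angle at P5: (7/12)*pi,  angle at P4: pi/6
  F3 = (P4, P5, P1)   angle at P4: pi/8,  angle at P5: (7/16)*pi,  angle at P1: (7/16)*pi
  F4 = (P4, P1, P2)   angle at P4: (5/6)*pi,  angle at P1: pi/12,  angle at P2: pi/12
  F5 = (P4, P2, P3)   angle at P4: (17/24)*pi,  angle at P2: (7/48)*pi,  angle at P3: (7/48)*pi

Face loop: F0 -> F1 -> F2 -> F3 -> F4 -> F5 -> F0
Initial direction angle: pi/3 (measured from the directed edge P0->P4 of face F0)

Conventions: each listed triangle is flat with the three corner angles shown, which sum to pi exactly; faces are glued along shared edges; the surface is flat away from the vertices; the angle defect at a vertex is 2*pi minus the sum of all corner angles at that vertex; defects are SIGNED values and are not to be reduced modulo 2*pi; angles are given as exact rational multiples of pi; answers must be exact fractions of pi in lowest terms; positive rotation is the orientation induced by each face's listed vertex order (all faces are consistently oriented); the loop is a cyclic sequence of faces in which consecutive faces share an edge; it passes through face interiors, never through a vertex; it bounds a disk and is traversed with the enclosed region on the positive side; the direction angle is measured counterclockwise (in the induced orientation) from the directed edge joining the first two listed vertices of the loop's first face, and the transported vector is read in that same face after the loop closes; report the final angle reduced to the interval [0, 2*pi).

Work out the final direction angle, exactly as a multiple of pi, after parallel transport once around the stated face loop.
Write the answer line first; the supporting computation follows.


Answer: final direction angle = (13/12)*pi

enclosed vertex P0: corner angles sum to (5/4)*pi, defect = 2*pi - (5/4)*pi = (3/4)*pi
enclosed vertex P4: corner angles sum to 2*pi, defect = 2*pi - 2*pi = 0
transport around the loop rotates by the sum of enclosed defects; add to the initial angle mod 2*pi
final angle = pi/3 + (3/4)*pi = (13/12)*pi (mod 2*pi)


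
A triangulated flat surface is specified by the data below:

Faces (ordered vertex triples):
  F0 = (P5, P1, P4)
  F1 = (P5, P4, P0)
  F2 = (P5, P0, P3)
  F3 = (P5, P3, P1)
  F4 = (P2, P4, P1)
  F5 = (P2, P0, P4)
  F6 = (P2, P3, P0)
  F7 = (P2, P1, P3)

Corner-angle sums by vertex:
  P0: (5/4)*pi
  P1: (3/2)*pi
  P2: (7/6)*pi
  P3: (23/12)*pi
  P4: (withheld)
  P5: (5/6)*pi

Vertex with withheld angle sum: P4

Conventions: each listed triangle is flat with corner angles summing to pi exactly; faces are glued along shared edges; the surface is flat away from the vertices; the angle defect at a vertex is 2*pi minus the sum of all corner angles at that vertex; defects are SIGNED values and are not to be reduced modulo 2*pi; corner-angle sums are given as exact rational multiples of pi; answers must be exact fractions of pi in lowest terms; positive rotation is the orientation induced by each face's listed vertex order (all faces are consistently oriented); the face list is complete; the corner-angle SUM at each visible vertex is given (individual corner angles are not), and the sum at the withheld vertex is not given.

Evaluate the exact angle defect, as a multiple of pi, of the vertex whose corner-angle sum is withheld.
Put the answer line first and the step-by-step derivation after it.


Answer: defect(P4) = (2/3)*pi

V = 6, E = 12, F = 8; chi = V - E + F = 2
Gauss-Bonnet: total defect = 2*pi*chi = 4*pi; visible defects sum to (10/3)*pi


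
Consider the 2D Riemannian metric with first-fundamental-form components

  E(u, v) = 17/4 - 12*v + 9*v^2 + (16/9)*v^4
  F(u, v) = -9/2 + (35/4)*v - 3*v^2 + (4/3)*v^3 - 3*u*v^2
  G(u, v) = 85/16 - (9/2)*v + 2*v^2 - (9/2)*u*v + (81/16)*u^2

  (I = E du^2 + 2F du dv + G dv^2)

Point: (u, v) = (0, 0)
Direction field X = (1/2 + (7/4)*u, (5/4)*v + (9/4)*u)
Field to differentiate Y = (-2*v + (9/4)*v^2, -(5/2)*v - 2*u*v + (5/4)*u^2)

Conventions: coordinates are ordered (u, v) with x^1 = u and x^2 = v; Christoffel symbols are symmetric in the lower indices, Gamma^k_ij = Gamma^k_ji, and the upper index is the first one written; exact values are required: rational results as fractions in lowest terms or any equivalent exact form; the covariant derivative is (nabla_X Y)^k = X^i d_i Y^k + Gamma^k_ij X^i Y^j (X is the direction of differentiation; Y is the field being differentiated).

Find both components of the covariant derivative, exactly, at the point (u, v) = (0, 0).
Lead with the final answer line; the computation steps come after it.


Answer: (nabla_X Y)^u = 0, (nabla_X Y)^v = 0

E = 17/4, F = -9/2, G = 85/16 at the point
E_u = 0, E_v = -12, F_u = 0, F_v = 35/4, G_u = 0, G_v = -9/2
EG - F^2 = 149/64;  g^inv = (64/149) * [[85/16, 9/2], [9/2, 17/4]]
first-kind symbols [ij,l] = (1/2)(d_i g_jl + d_j g_il - d_l g_ij): [uu,u] = E_u/2 = 0, [uu,v] = F_u - E_v/2 = 6, [uv,u] = E_v/2 = -6, [uv,v] = G_u/2 = 0, [vv,u] = F_v - G_u/2 = 35/4, [vv,v] = G_v/2 = -9/4
Gamma^u_ij = (G*[ij,u] - F*[ij,v])/(EG - F^2), Gamma^v_ij = (E*[ij,v] - F*[ij,u])/(EG - F^2)
Gamma_uuu = 1728/149, Gamma_uuv = -2040/149, Gamma_uvv = 2327/149, Gamma_vuu = 1632/149, Gamma_vuv = -1728/149, Gamma_vvv = 1908/149
X = (1/2, 0), Y = (0, 0) at the point


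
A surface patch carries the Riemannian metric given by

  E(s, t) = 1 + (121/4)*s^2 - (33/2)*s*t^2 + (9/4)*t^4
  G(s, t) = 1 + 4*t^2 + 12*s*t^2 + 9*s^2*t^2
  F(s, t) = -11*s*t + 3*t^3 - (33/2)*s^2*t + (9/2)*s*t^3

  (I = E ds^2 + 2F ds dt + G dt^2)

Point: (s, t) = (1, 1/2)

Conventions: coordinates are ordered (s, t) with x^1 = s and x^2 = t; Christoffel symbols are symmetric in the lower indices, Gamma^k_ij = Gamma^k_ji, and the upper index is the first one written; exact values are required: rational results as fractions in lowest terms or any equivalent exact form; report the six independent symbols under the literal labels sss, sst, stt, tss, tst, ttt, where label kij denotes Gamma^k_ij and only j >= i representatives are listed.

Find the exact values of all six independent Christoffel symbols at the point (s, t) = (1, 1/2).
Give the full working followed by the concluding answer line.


E = 1745/64, F = -205/16, G = 29/4 at the point
E_s = 451/8, E_t = -123/8, F_s = -343/16, F_t = -175/8, G_s = 15/2, G_t = 25
EG - F^2 = 2145/64;  g^inv = (64/2145) * [[29/4, 205/16], [205/16, 1745/64]]
first-kind symbols [ij,l] = (1/2)(d_i g_jl + d_j g_il - d_l g_ij): [ss,s] = E_s/2 = 451/16, [ss,t] = F_s - E_t/2 = -55/4, [st,s] = E_t/2 = -123/16, [st,t] = G_s/2 = 15/4, [tt,s] = F_t - G_s/2 = -205/8, [tt,t] = G_t/2 = 25/2
Gamma^s_ij = (G*[ij,s] - F*[ij,t])/(EG - F^2), Gamma^t_ij = (E*[ij,t] - F*[ij,s])/(EG - F^2)

Answer: Gamma_sss = 164/195, Gamma_sst = -164/715, Gamma_stt = -328/429, Gamma_tss = -16/39, Gamma_tst = 16/143, Gamma_ttt = 160/429


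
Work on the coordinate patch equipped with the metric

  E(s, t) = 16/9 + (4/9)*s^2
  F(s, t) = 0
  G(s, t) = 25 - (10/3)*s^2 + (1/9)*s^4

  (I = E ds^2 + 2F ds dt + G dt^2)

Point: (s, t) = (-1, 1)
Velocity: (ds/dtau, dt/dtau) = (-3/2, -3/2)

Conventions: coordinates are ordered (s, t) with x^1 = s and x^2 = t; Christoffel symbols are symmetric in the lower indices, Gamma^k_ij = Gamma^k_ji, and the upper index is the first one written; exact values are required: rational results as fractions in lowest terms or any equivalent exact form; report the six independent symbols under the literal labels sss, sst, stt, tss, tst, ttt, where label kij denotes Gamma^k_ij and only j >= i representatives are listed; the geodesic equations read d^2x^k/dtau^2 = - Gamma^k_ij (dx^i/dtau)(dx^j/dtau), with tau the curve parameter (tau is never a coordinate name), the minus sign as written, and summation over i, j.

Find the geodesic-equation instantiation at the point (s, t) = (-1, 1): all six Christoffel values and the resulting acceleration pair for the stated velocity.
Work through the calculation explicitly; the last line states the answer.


E = 20/9, F = 0, G = 196/9 at the point
E_s = -8/9, E_t = 0, F_s = 0, F_t = 0, G_s = 56/9, G_t = 0
EG - F^2 = 3920/81;  g^inv = (81/3920) * [[196/9, 0], [0, 20/9]]
first-kind symbols [ij,l] = (1/2)(d_i g_jl + d_j g_il - d_l g_ij): [ss,s] = E_s/2 = -4/9, [ss,t] = F_s - E_t/2 = 0, [st,s] = E_t/2 = 0, [st,t] = G_s/2 = 28/9, [tt,s] = F_t - G_s/2 = -28/9, [tt,t] = G_t/2 = 0
Gamma^s_ij = (G*[ij,s] - F*[ij,t])/(EG - F^2), Gamma^t_ij = (E*[ij,t] - F*[ij,s])/(EG - F^2)
Gamma_sss = -1/5, Gamma_sst = 0, Gamma_stt = -7/5, Gamma_tss = 0, Gamma_tst = 1/7, Gamma_ttt = 0
d^2s/dtau^2 = -(Gamma_sss*(-3/2)^2 + 2*Gamma_sst*(-3/2)*(-3/2) + Gamma_stt*(-3/2)^2) = 18/5
d^2t/dtau^2 = -(Gamma_tss*(-3/2)^2 + 2*Gamma_tst*(-3/2)*(-3/2) + Gamma_ttt*(-3/2)^2) = -9/14

Answer: Gamma_sss = -1/5, Gamma_sst = 0, Gamma_stt = -7/5, Gamma_tss = 0, Gamma_tst = 1/7, Gamma_ttt = 0; accelerations (d^2s/dtau^2, d^2t/dtau^2) = (18/5, -9/14)


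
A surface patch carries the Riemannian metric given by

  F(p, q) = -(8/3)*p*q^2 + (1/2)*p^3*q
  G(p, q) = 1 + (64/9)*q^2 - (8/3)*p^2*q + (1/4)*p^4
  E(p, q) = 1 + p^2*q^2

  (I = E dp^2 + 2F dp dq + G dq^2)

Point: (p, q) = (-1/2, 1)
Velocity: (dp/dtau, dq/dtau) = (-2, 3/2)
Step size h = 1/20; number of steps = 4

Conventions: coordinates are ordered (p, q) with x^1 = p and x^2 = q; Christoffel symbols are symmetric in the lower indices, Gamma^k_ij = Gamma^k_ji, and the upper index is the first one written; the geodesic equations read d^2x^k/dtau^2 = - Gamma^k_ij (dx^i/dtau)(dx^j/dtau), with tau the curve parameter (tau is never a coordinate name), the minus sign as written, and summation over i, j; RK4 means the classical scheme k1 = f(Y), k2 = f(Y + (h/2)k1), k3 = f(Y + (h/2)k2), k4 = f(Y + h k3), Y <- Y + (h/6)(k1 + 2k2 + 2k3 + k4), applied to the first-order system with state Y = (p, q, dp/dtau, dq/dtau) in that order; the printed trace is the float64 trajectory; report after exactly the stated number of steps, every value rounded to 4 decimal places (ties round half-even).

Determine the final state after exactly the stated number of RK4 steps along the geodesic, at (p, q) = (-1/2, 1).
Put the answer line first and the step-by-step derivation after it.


Answer: p = -0.8969, q = 1.3117, dp/dtau = -1.9588, dq/dtau = 1.6374

f(Y) = (dp/dtau, dq/dtau, -Gamma^p_ij Y'^i Y'^j, -Gamma^q_ij Y'^i Y'^j) with the Gammas evaluated at the stage position; h = 0.050000; intermediate values shown to 6 dp
step 0: p = -0.5000, q = 1.0000, dp/dtau = -2.0000, dq/dtau = 1.5000
step 1:
  k1: at (p, q) = (-0.500000, 1.000000), (dp/dtau, dq/dtau) = (-2.000000, 1.500000); Gamma_ppp = -0.064850, Gamma_ppq = 0.032425, Gamma_pqq = 0.172934, Gamma_qpp = -0.329655, Gamma_qpq = 0.164828, Gamma_qqq = 0.879081; k1 = (-2.000000, 1.500000, 0.064850, 0.329655)
  k2: at (p, q) = (-0.550000, 1.037500), (dp/dtau, dq/dtau) = (-1.998379, 1.508241); Gamma_ppp = -0.072498, Gamma_ppq = 0.038433, Gamma_pqq = 0.186341, Gamma_qpp = -0.332291, Gamma_qpq = 0.176154, Gamma_qqq = 0.854082; k2 = (-1.998379, 1.508241, 0.097312, 0.446024)
  k3: at (p, q) = (-0.549959, 1.037706), (dp/dtau, dq/dtau) = (-1.997567, 1.511151); Gamma_ppp = -0.072495, Gamma_ppq = 0.038420, Gamma_pqq = 0.186295, Gamma_qpp = -0.332305, Gamma_qpq = 0.176114, Gamma_qqq = 0.853947; k3 = (-1.997567, 1.511151, 0.095809, 0.439176)
  k4: at (p, q) = (-0.599878, 1.075558), (dp/dtau, dq/dtau) = (-1.995210, 1.521959); Gamma_ppp = -0.080292, Gamma_ppq = 0.044782, Gamma_pqq = 0.199071, Gamma_qpp = -0.334536, Gamma_qpq = 0.186583, Gamma_qqq = 0.829426; k4 = (-1.995210, 1.521959, 0.130484, 0.543658)
  Y <- Y + (h/6)(k1 + 2k2 + 2k3 + k4): p = -0.5999, q = 1.0755, dp/dtau = -1.9952, dq/dtau = 1.5220
step 2:
  k1: at (p, q) = (-0.599893, 1.075506), (dp/dtau, dq/dtau) = (-1.995154, 1.522031); Gamma_ppp = -0.080294, Gamma_ppq = 0.044786, Gamma_pqq = 0.199085, Gamma_qpp = -0.334533, Gamma_qpq = 0.186595, Gamma_qqq = 0.829458; k1 = (-1.995154, 1.522031, 0.130428, 0.543407)
  k2: at (p, q) = (-0.649771, 1.113557), (dp/dtau, dq/dtau) = (-1.991893, 1.535616); Gamma_ppp = -0.088229, Gamma_ppq = 0.051482, Gamma_pqq = 0.211283, Gamma_qpp = -0.336350, Gamma_qpq = 0.196263, Gamma_qqq = 0.805466; k2 = (-1.991893, 1.535616, 0.166774, 0.635784)
  k3: at (p, q) = (-0.649690, 1.113897), (dp/dtau, dq/dtau) = (-1.990984, 1.537926); Gamma_ppp = -0.088218, Gamma_ppq = 0.051454, Gamma_pqq = 0.211195, Gamma_qpp = -0.336367, Gamma_qpq = 0.196189, Gamma_qqq = 0.805263; k3 = (-1.990984, 1.537926, 0.165282, 0.630203)
  k4: at (p, q) = (-0.699442, 1.152402), (dp/dtau, dq/dtau) = (-1.986889, 1.553541); Gamma_ppp = -0.096258, Gamma_ppq = 0.058423, Gamma_pqq = 0.222742, Gamma_qpp = -0.337778, Gamma_qpq = 0.205012, Gamma_qqq = 0.781621; k4 = (-1.986889, 1.553541, 0.203086, 0.712649)
  Y <- Y + (h/6)(k1 + 2k2 + 2k3 + k4): p = -0.6995, q = 1.1524, dp/dtau = -1.9868, dq/dtau = 1.5536
step 3:
  k1: at (p, q) = (-0.699457, 1.152362), (dp/dtau, dq/dtau) = (-1.986840, 1.553598); Gamma_ppp = -0.096260, Gamma_ppq = 0.058428, Gamma_pqq = 0.222755, Gamma_qpp = -0.337776, Gamma_qpq = 0.205023, Gamma_qqq = 0.781644; k1 = (-1.986840, 1.553598, 0.203039, 0.712462)
  k2: at (p, q) = (-0.749128, 1.191202), (dp/dtau, dq/dtau) = (-1.981764, 1.571409); Gamma_ppp = -0.104390, Gamma_ppq = 0.065649, Gamma_pqq = 0.233692, Gamma_qpp = -0.338773, Gamma_qpq = 0.213049, Gamma_qqq = 0.758389; k2 = (-1.981764, 1.571409, 0.241806, 0.784720)
  k3: at (p, q) = (-0.749002, 1.191647), (dp/dtau, dq/dtau) = (-1.980795, 1.573216); Gamma_ppp = -0.104371, Gamma_ppq = 0.065602, Gamma_pqq = 0.233562, Gamma_qpp = -0.338791, Gamma_qpq = 0.212945, Gamma_qqq = 0.758147; k3 = (-1.980795, 1.573216, 0.240297, 0.780010)
  k4: at (p, q) = (-0.798497, 1.231022), (dp/dtau, dq/dtau) = (-1.974825, 1.592598); Gamma_ppp = -0.112552, Gamma_ppq = 0.073006, Gamma_pqq = 0.243812, Gamma_qpp = -0.339376, Gamma_qpq = 0.220135, Gamma_qqq = 0.735163; k4 = (-1.974825, 1.592598, 0.279772, 0.843591)
  Y <- Y + (h/6)(k1 + 2k2 + 2k3 + k4): p = -0.7985, q = 1.2310, dp/dtau = -1.9748, dq/dtau = 1.5926
step 4:
  k1: at (p, q) = (-0.798514, 1.230990), (dp/dtau, dq/dtau) = (-1.974782, 1.592644); Gamma_ppp = -0.112555, Gamma_ppq = 0.073011, Gamma_pqq = 0.243825, Gamma_qpp = -0.339375, Gamma_qpq = 0.220144, Gamma_qqq = 0.735179; k1 = (-1.974782, 1.592644, 0.279732, 0.843448)
  k2: at (p, q) = (-0.847884, 1.270806), (dp/dtau, dq/dtau) = (-1.967788, 1.613730); Gamma_ppp = -0.120769, Gamma_ppq = 0.080577, Gamma_pqq = 0.253423, Gamma_qpp = -0.339541, Gamma_qpq = 0.226542, Gamma_qqq = 0.712495; k2 = (-1.967788, 1.613730, 0.319441, 0.898104)
  k3: at (p, q) = (-0.847709, 1.271334), (dp/dtau, dq/dtau) = (-1.966795, 1.615096); Gamma_ppp = -0.120739, Gamma_ppq = 0.080507, Gamma_pqq = 0.253255, Gamma_qpp = -0.339560, Gamma_qpq = 0.226414, Gamma_qqq = 0.712239; k3 = (-1.966795, 1.615096, 0.317903, 0.894052)
  k4: at (p, q) = (-0.896854, 1.311745), (dp/dtau, dq/dtau) = (-1.958886, 1.637346); Gamma_ppp = -0.128942, Gamma_ppq = 0.088159, Gamma_pqq = 0.262129, Gamma_qpp = -0.339312, Gamma_qpq = 0.231991, Gamma_qqq = 0.689793; k4 = (-1.958886, 1.637346, 0.357560, 0.940920)
  Y <- Y + (h/6)(k1 + 2k2 + 2k3 + k4): p = -0.8969, q = 1.3117, dp/dtau = -1.9588, dq/dtau = 1.6374
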